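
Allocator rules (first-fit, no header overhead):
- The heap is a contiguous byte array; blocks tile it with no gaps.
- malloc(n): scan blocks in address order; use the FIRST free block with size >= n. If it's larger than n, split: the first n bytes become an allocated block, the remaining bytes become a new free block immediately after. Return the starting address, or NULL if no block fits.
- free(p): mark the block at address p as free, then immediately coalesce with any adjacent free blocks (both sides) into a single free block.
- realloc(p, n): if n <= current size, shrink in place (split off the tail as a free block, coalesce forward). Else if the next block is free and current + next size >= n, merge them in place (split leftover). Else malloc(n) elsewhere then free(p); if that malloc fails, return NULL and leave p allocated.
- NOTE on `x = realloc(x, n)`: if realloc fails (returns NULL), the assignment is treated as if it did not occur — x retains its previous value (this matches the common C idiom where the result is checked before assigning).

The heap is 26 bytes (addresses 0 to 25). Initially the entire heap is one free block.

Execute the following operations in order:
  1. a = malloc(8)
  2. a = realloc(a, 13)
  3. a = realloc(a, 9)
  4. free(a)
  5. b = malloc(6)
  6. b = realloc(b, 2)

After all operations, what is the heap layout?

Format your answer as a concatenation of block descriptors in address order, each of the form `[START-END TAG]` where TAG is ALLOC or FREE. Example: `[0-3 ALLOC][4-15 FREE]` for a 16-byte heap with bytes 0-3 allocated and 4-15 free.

Op 1: a = malloc(8) -> a = 0; heap: [0-7 ALLOC][8-25 FREE]
Op 2: a = realloc(a, 13) -> a = 0; heap: [0-12 ALLOC][13-25 FREE]
Op 3: a = realloc(a, 9) -> a = 0; heap: [0-8 ALLOC][9-25 FREE]
Op 4: free(a) -> (freed a); heap: [0-25 FREE]
Op 5: b = malloc(6) -> b = 0; heap: [0-5 ALLOC][6-25 FREE]
Op 6: b = realloc(b, 2) -> b = 0; heap: [0-1 ALLOC][2-25 FREE]

Answer: [0-1 ALLOC][2-25 FREE]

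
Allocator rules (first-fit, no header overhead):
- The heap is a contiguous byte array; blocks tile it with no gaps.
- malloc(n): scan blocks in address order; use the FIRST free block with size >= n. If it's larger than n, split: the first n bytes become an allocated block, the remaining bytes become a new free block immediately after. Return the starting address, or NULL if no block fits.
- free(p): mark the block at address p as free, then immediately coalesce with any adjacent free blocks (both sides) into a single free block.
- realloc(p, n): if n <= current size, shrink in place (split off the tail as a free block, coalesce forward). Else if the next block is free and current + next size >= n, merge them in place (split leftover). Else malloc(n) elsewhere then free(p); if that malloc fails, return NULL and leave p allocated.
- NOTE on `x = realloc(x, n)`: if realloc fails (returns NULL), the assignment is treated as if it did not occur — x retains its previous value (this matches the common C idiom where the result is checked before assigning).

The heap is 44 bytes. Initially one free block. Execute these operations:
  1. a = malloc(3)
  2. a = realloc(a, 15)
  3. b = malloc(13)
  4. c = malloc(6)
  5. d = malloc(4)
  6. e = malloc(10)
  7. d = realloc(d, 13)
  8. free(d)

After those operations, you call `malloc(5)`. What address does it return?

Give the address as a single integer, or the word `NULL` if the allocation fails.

Answer: 34

Derivation:
Op 1: a = malloc(3) -> a = 0; heap: [0-2 ALLOC][3-43 FREE]
Op 2: a = realloc(a, 15) -> a = 0; heap: [0-14 ALLOC][15-43 FREE]
Op 3: b = malloc(13) -> b = 15; heap: [0-14 ALLOC][15-27 ALLOC][28-43 FREE]
Op 4: c = malloc(6) -> c = 28; heap: [0-14 ALLOC][15-27 ALLOC][28-33 ALLOC][34-43 FREE]
Op 5: d = malloc(4) -> d = 34; heap: [0-14 ALLOC][15-27 ALLOC][28-33 ALLOC][34-37 ALLOC][38-43 FREE]
Op 6: e = malloc(10) -> e = NULL; heap: [0-14 ALLOC][15-27 ALLOC][28-33 ALLOC][34-37 ALLOC][38-43 FREE]
Op 7: d = realloc(d, 13) -> NULL (d unchanged); heap: [0-14 ALLOC][15-27 ALLOC][28-33 ALLOC][34-37 ALLOC][38-43 FREE]
Op 8: free(d) -> (freed d); heap: [0-14 ALLOC][15-27 ALLOC][28-33 ALLOC][34-43 FREE]
malloc(5): first-fit scan over [0-14 ALLOC][15-27 ALLOC][28-33 ALLOC][34-43 FREE] -> 34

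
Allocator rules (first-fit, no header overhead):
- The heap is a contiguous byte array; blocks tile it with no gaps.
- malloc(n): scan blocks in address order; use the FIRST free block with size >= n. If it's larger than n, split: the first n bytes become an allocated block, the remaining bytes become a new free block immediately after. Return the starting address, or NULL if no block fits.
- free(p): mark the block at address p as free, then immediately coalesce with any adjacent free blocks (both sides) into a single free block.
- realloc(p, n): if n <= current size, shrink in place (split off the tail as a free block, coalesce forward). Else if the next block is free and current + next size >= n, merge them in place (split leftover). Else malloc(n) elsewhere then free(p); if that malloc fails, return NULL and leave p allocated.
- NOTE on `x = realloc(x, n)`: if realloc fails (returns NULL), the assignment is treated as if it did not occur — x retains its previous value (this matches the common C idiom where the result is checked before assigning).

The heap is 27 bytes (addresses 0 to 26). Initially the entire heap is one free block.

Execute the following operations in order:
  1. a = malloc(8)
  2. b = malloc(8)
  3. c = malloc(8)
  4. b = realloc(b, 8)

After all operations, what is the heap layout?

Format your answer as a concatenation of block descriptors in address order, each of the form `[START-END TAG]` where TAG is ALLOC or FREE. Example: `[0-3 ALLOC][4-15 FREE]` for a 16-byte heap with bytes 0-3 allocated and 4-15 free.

Op 1: a = malloc(8) -> a = 0; heap: [0-7 ALLOC][8-26 FREE]
Op 2: b = malloc(8) -> b = 8; heap: [0-7 ALLOC][8-15 ALLOC][16-26 FREE]
Op 3: c = malloc(8) -> c = 16; heap: [0-7 ALLOC][8-15 ALLOC][16-23 ALLOC][24-26 FREE]
Op 4: b = realloc(b, 8) -> b = 8; heap: [0-7 ALLOC][8-15 ALLOC][16-23 ALLOC][24-26 FREE]

Answer: [0-7 ALLOC][8-15 ALLOC][16-23 ALLOC][24-26 FREE]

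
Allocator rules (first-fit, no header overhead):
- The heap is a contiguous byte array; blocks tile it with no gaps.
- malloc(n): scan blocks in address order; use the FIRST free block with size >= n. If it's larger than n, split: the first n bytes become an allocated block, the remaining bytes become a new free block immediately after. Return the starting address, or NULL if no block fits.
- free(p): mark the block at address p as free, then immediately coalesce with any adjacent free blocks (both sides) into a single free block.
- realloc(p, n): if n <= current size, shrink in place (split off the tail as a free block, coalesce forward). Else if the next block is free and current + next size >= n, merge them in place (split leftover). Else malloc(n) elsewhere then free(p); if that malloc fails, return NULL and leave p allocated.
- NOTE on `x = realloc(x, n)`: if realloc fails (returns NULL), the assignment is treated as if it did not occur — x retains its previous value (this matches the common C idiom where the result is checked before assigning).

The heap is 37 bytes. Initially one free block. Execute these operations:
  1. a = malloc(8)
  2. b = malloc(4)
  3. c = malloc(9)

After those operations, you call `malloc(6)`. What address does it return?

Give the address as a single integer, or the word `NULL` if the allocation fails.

Answer: 21

Derivation:
Op 1: a = malloc(8) -> a = 0; heap: [0-7 ALLOC][8-36 FREE]
Op 2: b = malloc(4) -> b = 8; heap: [0-7 ALLOC][8-11 ALLOC][12-36 FREE]
Op 3: c = malloc(9) -> c = 12; heap: [0-7 ALLOC][8-11 ALLOC][12-20 ALLOC][21-36 FREE]
malloc(6): first-fit scan over [0-7 ALLOC][8-11 ALLOC][12-20 ALLOC][21-36 FREE] -> 21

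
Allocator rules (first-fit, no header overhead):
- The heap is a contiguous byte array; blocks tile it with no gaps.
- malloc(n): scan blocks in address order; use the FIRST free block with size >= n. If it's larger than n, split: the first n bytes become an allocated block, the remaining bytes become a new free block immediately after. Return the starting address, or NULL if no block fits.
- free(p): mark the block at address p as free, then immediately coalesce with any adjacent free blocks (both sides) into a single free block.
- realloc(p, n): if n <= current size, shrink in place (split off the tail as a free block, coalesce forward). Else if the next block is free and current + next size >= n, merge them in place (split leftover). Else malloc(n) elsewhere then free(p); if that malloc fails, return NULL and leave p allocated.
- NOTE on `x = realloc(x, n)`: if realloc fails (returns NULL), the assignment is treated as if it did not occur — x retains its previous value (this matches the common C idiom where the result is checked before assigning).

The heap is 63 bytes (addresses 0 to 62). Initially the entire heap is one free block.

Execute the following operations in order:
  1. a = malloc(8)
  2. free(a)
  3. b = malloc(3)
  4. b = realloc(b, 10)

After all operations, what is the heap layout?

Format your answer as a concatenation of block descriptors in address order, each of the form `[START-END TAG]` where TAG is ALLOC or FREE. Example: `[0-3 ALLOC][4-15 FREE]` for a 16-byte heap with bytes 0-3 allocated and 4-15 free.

Op 1: a = malloc(8) -> a = 0; heap: [0-7 ALLOC][8-62 FREE]
Op 2: free(a) -> (freed a); heap: [0-62 FREE]
Op 3: b = malloc(3) -> b = 0; heap: [0-2 ALLOC][3-62 FREE]
Op 4: b = realloc(b, 10) -> b = 0; heap: [0-9 ALLOC][10-62 FREE]

Answer: [0-9 ALLOC][10-62 FREE]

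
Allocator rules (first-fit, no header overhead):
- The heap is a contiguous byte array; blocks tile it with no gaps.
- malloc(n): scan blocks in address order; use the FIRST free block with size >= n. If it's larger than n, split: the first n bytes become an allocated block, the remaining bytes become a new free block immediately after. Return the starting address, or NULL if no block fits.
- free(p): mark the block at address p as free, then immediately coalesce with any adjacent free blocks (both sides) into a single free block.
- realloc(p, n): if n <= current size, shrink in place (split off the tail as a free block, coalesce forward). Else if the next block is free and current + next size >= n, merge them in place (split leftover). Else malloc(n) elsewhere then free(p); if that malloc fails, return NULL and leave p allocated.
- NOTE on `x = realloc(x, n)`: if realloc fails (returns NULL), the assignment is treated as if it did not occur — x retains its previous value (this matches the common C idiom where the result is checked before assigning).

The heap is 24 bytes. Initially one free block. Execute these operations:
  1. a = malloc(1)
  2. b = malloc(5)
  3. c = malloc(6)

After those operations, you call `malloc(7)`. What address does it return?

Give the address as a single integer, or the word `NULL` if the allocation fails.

Op 1: a = malloc(1) -> a = 0; heap: [0-0 ALLOC][1-23 FREE]
Op 2: b = malloc(5) -> b = 1; heap: [0-0 ALLOC][1-5 ALLOC][6-23 FREE]
Op 3: c = malloc(6) -> c = 6; heap: [0-0 ALLOC][1-5 ALLOC][6-11 ALLOC][12-23 FREE]
malloc(7): first-fit scan over [0-0 ALLOC][1-5 ALLOC][6-11 ALLOC][12-23 FREE] -> 12

Answer: 12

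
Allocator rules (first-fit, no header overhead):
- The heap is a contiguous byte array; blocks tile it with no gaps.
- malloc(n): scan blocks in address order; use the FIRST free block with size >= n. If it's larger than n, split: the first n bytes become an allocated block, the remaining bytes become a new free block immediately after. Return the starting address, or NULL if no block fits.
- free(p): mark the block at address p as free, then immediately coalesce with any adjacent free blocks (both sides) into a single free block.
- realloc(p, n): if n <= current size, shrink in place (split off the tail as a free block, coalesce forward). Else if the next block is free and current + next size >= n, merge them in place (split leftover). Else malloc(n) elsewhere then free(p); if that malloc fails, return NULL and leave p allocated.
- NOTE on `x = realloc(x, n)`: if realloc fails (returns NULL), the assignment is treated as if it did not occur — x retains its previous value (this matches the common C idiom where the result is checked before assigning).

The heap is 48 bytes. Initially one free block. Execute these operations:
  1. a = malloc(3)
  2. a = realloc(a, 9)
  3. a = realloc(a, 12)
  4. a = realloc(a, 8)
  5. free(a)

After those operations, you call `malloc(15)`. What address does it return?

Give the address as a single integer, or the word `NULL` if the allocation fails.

Answer: 0

Derivation:
Op 1: a = malloc(3) -> a = 0; heap: [0-2 ALLOC][3-47 FREE]
Op 2: a = realloc(a, 9) -> a = 0; heap: [0-8 ALLOC][9-47 FREE]
Op 3: a = realloc(a, 12) -> a = 0; heap: [0-11 ALLOC][12-47 FREE]
Op 4: a = realloc(a, 8) -> a = 0; heap: [0-7 ALLOC][8-47 FREE]
Op 5: free(a) -> (freed a); heap: [0-47 FREE]
malloc(15): first-fit scan over [0-47 FREE] -> 0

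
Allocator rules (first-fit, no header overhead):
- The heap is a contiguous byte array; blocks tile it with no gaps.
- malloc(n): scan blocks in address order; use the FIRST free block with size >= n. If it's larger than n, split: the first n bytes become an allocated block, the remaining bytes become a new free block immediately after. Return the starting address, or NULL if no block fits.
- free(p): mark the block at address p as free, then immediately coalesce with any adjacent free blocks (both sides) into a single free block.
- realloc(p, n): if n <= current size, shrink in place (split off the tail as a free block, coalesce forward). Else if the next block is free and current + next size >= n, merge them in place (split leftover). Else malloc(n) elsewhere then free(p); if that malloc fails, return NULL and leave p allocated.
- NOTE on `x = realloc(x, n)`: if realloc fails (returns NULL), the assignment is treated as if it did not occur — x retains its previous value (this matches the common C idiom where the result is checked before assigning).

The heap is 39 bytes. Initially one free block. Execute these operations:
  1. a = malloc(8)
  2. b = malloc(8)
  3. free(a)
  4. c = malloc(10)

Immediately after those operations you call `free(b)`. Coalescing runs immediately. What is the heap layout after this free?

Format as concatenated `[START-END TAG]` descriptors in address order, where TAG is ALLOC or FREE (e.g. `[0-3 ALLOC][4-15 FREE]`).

Answer: [0-15 FREE][16-25 ALLOC][26-38 FREE]

Derivation:
Op 1: a = malloc(8) -> a = 0; heap: [0-7 ALLOC][8-38 FREE]
Op 2: b = malloc(8) -> b = 8; heap: [0-7 ALLOC][8-15 ALLOC][16-38 FREE]
Op 3: free(a) -> (freed a); heap: [0-7 FREE][8-15 ALLOC][16-38 FREE]
Op 4: c = malloc(10) -> c = 16; heap: [0-7 FREE][8-15 ALLOC][16-25 ALLOC][26-38 FREE]
free(b): b = 8 -> block [8-15 ALLOC]; mark free, coalesce with adjacent free neighbors -> [0-15 FREE][16-25 ALLOC][26-38 FREE]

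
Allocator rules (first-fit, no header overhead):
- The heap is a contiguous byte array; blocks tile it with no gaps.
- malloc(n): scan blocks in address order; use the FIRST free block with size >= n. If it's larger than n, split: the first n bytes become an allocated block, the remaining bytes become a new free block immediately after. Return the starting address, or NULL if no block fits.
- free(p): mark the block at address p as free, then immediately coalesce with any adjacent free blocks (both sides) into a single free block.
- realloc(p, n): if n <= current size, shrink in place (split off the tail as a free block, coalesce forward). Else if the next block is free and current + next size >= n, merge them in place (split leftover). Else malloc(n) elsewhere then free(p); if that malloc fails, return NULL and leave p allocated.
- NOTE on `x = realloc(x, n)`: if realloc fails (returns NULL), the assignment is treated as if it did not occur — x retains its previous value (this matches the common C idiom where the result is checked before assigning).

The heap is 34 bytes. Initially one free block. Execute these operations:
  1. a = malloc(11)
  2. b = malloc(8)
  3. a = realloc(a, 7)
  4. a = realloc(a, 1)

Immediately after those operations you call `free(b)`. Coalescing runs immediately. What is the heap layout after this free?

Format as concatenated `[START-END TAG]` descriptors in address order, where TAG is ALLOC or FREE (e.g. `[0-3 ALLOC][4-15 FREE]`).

Op 1: a = malloc(11) -> a = 0; heap: [0-10 ALLOC][11-33 FREE]
Op 2: b = malloc(8) -> b = 11; heap: [0-10 ALLOC][11-18 ALLOC][19-33 FREE]
Op 3: a = realloc(a, 7) -> a = 0; heap: [0-6 ALLOC][7-10 FREE][11-18 ALLOC][19-33 FREE]
Op 4: a = realloc(a, 1) -> a = 0; heap: [0-0 ALLOC][1-10 FREE][11-18 ALLOC][19-33 FREE]
free(b): b = 11 -> block [11-18 ALLOC]; mark free, coalesce with adjacent free neighbors -> [0-0 ALLOC][1-33 FREE]

Answer: [0-0 ALLOC][1-33 FREE]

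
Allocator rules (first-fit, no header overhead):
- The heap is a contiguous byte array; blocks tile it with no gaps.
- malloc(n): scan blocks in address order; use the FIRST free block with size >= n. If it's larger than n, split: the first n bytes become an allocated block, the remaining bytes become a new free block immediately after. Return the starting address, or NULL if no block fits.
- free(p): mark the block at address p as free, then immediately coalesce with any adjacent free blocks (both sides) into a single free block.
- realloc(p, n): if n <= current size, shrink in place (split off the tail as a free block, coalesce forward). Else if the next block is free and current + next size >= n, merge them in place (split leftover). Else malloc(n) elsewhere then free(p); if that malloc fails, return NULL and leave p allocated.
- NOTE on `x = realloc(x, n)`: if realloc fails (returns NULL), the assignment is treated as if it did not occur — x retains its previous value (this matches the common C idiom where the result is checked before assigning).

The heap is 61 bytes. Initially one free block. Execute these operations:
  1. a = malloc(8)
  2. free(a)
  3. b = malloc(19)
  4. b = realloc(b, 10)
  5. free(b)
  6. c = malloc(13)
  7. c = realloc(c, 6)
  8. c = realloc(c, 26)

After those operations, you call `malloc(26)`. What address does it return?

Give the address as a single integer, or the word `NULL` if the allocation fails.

Answer: 26

Derivation:
Op 1: a = malloc(8) -> a = 0; heap: [0-7 ALLOC][8-60 FREE]
Op 2: free(a) -> (freed a); heap: [0-60 FREE]
Op 3: b = malloc(19) -> b = 0; heap: [0-18 ALLOC][19-60 FREE]
Op 4: b = realloc(b, 10) -> b = 0; heap: [0-9 ALLOC][10-60 FREE]
Op 5: free(b) -> (freed b); heap: [0-60 FREE]
Op 6: c = malloc(13) -> c = 0; heap: [0-12 ALLOC][13-60 FREE]
Op 7: c = realloc(c, 6) -> c = 0; heap: [0-5 ALLOC][6-60 FREE]
Op 8: c = realloc(c, 26) -> c = 0; heap: [0-25 ALLOC][26-60 FREE]
malloc(26): first-fit scan over [0-25 ALLOC][26-60 FREE] -> 26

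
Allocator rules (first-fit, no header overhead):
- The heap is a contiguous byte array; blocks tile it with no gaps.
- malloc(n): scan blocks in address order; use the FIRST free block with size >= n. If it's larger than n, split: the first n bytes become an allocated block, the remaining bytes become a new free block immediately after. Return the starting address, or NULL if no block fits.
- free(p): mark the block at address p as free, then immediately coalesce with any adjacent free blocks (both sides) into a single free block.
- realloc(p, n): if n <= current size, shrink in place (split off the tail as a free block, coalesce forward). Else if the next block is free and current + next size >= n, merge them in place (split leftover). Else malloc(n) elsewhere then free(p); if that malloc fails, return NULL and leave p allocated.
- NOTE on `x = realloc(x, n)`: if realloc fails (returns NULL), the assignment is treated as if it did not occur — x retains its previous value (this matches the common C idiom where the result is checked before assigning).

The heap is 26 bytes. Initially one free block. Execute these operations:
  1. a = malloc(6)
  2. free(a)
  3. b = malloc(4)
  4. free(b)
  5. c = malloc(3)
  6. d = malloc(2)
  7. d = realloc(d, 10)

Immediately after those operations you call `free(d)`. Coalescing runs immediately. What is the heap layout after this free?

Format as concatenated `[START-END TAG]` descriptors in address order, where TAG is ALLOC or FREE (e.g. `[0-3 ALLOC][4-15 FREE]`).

Op 1: a = malloc(6) -> a = 0; heap: [0-5 ALLOC][6-25 FREE]
Op 2: free(a) -> (freed a); heap: [0-25 FREE]
Op 3: b = malloc(4) -> b = 0; heap: [0-3 ALLOC][4-25 FREE]
Op 4: free(b) -> (freed b); heap: [0-25 FREE]
Op 5: c = malloc(3) -> c = 0; heap: [0-2 ALLOC][3-25 FREE]
Op 6: d = malloc(2) -> d = 3; heap: [0-2 ALLOC][3-4 ALLOC][5-25 FREE]
Op 7: d = realloc(d, 10) -> d = 3; heap: [0-2 ALLOC][3-12 ALLOC][13-25 FREE]
free(d): d = 3 -> block [3-12 ALLOC]; mark free, coalesce with adjacent free neighbors -> [0-2 ALLOC][3-25 FREE]

Answer: [0-2 ALLOC][3-25 FREE]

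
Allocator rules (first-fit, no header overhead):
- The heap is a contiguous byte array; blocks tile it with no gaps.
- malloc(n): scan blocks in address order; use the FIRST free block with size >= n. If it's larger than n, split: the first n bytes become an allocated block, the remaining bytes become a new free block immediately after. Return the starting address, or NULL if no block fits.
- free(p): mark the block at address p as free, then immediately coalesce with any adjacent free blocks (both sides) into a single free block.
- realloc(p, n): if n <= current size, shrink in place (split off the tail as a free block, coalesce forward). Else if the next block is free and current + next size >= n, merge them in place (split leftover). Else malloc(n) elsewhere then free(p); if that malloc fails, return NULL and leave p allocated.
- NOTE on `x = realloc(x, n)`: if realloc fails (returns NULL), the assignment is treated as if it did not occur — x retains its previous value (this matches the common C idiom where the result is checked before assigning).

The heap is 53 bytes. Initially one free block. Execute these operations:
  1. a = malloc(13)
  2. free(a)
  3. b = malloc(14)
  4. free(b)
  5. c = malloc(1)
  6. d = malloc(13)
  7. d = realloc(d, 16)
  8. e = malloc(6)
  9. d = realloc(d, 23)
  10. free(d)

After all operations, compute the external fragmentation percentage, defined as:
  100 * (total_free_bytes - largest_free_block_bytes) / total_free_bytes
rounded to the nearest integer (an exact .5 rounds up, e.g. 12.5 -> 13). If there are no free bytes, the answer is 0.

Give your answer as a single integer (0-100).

Op 1: a = malloc(13) -> a = 0; heap: [0-12 ALLOC][13-52 FREE]
Op 2: free(a) -> (freed a); heap: [0-52 FREE]
Op 3: b = malloc(14) -> b = 0; heap: [0-13 ALLOC][14-52 FREE]
Op 4: free(b) -> (freed b); heap: [0-52 FREE]
Op 5: c = malloc(1) -> c = 0; heap: [0-0 ALLOC][1-52 FREE]
Op 6: d = malloc(13) -> d = 1; heap: [0-0 ALLOC][1-13 ALLOC][14-52 FREE]
Op 7: d = realloc(d, 16) -> d = 1; heap: [0-0 ALLOC][1-16 ALLOC][17-52 FREE]
Op 8: e = malloc(6) -> e = 17; heap: [0-0 ALLOC][1-16 ALLOC][17-22 ALLOC][23-52 FREE]
Op 9: d = realloc(d, 23) -> d = 23; heap: [0-0 ALLOC][1-16 FREE][17-22 ALLOC][23-45 ALLOC][46-52 FREE]
Op 10: free(d) -> (freed d); heap: [0-0 ALLOC][1-16 FREE][17-22 ALLOC][23-52 FREE]
Free blocks: [16 30] total_free=46 largest=30 -> 100*(46-30)/46 = 1600/46 ≈ 34.783 -> rounds to 35

Answer: 35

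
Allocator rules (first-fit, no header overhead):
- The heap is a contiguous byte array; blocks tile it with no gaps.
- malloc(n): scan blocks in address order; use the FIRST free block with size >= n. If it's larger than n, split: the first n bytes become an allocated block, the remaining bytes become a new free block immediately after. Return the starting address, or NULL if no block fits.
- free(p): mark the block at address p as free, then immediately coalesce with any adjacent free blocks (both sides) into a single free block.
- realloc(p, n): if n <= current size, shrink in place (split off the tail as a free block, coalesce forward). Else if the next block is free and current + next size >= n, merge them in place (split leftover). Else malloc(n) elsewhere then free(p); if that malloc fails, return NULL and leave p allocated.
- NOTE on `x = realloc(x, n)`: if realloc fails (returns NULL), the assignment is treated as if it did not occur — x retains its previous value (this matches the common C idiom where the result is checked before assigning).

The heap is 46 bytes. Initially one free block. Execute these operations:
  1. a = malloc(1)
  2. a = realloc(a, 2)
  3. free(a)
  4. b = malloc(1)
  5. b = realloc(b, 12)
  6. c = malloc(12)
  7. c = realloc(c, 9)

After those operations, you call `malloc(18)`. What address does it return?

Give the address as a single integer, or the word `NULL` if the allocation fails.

Op 1: a = malloc(1) -> a = 0; heap: [0-0 ALLOC][1-45 FREE]
Op 2: a = realloc(a, 2) -> a = 0; heap: [0-1 ALLOC][2-45 FREE]
Op 3: free(a) -> (freed a); heap: [0-45 FREE]
Op 4: b = malloc(1) -> b = 0; heap: [0-0 ALLOC][1-45 FREE]
Op 5: b = realloc(b, 12) -> b = 0; heap: [0-11 ALLOC][12-45 FREE]
Op 6: c = malloc(12) -> c = 12; heap: [0-11 ALLOC][12-23 ALLOC][24-45 FREE]
Op 7: c = realloc(c, 9) -> c = 12; heap: [0-11 ALLOC][12-20 ALLOC][21-45 FREE]
malloc(18): first-fit scan over [0-11 ALLOC][12-20 ALLOC][21-45 FREE] -> 21

Answer: 21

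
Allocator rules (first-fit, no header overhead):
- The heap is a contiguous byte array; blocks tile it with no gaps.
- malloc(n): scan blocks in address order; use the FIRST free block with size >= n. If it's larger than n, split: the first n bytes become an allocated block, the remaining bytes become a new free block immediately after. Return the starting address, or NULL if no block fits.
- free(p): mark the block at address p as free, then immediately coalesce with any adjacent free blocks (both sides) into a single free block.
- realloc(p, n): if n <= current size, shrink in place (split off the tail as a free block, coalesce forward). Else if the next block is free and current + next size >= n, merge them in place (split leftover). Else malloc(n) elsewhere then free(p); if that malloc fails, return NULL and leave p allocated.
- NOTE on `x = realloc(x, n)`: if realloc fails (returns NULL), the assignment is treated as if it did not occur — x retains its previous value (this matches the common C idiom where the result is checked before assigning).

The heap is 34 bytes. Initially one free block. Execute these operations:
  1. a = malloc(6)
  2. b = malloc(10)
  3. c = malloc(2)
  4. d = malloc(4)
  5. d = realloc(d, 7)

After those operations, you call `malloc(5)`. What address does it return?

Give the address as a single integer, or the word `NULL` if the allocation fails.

Answer: 25

Derivation:
Op 1: a = malloc(6) -> a = 0; heap: [0-5 ALLOC][6-33 FREE]
Op 2: b = malloc(10) -> b = 6; heap: [0-5 ALLOC][6-15 ALLOC][16-33 FREE]
Op 3: c = malloc(2) -> c = 16; heap: [0-5 ALLOC][6-15 ALLOC][16-17 ALLOC][18-33 FREE]
Op 4: d = malloc(4) -> d = 18; heap: [0-5 ALLOC][6-15 ALLOC][16-17 ALLOC][18-21 ALLOC][22-33 FREE]
Op 5: d = realloc(d, 7) -> d = 18; heap: [0-5 ALLOC][6-15 ALLOC][16-17 ALLOC][18-24 ALLOC][25-33 FREE]
malloc(5): first-fit scan over [0-5 ALLOC][6-15 ALLOC][16-17 ALLOC][18-24 ALLOC][25-33 FREE] -> 25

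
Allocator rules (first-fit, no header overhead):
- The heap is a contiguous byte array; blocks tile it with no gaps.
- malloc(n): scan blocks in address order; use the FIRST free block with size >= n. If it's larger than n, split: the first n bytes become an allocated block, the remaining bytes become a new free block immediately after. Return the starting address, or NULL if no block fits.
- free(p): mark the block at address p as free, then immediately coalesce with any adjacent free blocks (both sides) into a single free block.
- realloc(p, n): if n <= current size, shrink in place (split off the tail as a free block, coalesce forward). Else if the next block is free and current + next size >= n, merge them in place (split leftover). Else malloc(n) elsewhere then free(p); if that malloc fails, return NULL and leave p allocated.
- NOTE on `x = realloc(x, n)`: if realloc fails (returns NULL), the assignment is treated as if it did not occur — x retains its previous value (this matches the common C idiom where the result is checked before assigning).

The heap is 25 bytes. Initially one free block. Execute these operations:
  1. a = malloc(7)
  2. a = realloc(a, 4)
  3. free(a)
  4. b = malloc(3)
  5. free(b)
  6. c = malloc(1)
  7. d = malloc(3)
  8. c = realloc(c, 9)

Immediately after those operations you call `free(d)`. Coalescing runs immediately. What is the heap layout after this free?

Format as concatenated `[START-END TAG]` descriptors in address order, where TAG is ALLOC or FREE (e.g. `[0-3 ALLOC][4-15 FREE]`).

Answer: [0-3 FREE][4-12 ALLOC][13-24 FREE]

Derivation:
Op 1: a = malloc(7) -> a = 0; heap: [0-6 ALLOC][7-24 FREE]
Op 2: a = realloc(a, 4) -> a = 0; heap: [0-3 ALLOC][4-24 FREE]
Op 3: free(a) -> (freed a); heap: [0-24 FREE]
Op 4: b = malloc(3) -> b = 0; heap: [0-2 ALLOC][3-24 FREE]
Op 5: free(b) -> (freed b); heap: [0-24 FREE]
Op 6: c = malloc(1) -> c = 0; heap: [0-0 ALLOC][1-24 FREE]
Op 7: d = malloc(3) -> d = 1; heap: [0-0 ALLOC][1-3 ALLOC][4-24 FREE]
Op 8: c = realloc(c, 9) -> c = 4; heap: [0-0 FREE][1-3 ALLOC][4-12 ALLOC][13-24 FREE]
free(d): d = 1 -> block [1-3 ALLOC]; mark free, coalesce with adjacent free neighbors -> [0-3 FREE][4-12 ALLOC][13-24 FREE]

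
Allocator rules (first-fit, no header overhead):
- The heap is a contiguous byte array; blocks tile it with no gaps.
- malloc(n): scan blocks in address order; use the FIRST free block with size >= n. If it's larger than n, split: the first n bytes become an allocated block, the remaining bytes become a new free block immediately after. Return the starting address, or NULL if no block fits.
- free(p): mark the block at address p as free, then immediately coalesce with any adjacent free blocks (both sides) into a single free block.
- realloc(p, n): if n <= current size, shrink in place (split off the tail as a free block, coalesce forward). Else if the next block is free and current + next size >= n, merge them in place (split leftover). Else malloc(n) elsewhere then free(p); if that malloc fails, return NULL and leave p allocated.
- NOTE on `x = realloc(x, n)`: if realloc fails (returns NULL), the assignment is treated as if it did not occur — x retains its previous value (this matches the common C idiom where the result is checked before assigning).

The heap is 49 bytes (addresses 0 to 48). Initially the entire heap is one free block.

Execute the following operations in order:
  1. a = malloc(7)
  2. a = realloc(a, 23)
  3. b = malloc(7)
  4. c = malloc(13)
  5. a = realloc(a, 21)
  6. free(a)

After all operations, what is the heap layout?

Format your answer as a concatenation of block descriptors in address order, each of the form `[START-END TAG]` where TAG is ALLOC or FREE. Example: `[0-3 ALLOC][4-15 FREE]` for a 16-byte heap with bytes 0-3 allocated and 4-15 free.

Op 1: a = malloc(7) -> a = 0; heap: [0-6 ALLOC][7-48 FREE]
Op 2: a = realloc(a, 23) -> a = 0; heap: [0-22 ALLOC][23-48 FREE]
Op 3: b = malloc(7) -> b = 23; heap: [0-22 ALLOC][23-29 ALLOC][30-48 FREE]
Op 4: c = malloc(13) -> c = 30; heap: [0-22 ALLOC][23-29 ALLOC][30-42 ALLOC][43-48 FREE]
Op 5: a = realloc(a, 21) -> a = 0; heap: [0-20 ALLOC][21-22 FREE][23-29 ALLOC][30-42 ALLOC][43-48 FREE]
Op 6: free(a) -> (freed a); heap: [0-22 FREE][23-29 ALLOC][30-42 ALLOC][43-48 FREE]

Answer: [0-22 FREE][23-29 ALLOC][30-42 ALLOC][43-48 FREE]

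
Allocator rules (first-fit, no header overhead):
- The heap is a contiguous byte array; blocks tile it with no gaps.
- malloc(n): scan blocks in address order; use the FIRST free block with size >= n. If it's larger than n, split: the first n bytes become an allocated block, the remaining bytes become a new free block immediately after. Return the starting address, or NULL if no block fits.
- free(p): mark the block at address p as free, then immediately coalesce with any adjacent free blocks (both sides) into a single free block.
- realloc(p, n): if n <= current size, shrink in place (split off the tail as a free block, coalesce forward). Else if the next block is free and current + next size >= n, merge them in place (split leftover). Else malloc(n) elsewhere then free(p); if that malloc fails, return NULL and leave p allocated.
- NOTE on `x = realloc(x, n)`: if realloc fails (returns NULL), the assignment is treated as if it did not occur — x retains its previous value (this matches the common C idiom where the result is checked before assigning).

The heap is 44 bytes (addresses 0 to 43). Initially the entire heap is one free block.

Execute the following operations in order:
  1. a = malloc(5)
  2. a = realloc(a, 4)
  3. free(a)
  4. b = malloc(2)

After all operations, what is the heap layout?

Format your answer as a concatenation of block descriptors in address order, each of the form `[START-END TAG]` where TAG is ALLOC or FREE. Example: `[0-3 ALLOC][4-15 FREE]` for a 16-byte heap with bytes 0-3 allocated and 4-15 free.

Answer: [0-1 ALLOC][2-43 FREE]

Derivation:
Op 1: a = malloc(5) -> a = 0; heap: [0-4 ALLOC][5-43 FREE]
Op 2: a = realloc(a, 4) -> a = 0; heap: [0-3 ALLOC][4-43 FREE]
Op 3: free(a) -> (freed a); heap: [0-43 FREE]
Op 4: b = malloc(2) -> b = 0; heap: [0-1 ALLOC][2-43 FREE]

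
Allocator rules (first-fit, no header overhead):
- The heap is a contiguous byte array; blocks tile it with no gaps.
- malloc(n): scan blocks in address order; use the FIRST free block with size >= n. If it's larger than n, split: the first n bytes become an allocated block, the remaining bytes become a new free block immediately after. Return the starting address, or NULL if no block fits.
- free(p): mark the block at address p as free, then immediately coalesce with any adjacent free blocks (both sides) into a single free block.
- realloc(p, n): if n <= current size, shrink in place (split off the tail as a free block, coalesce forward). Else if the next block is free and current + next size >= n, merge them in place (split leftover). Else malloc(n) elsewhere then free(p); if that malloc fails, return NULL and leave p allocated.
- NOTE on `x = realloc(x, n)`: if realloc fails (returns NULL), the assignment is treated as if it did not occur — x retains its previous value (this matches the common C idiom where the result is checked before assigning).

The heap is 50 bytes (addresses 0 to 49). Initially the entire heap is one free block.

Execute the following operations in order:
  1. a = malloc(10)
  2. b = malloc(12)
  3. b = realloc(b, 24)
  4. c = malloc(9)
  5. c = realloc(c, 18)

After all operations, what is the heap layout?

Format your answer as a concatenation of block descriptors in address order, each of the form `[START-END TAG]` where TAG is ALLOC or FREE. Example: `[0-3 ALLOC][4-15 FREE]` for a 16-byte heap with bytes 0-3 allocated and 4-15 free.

Op 1: a = malloc(10) -> a = 0; heap: [0-9 ALLOC][10-49 FREE]
Op 2: b = malloc(12) -> b = 10; heap: [0-9 ALLOC][10-21 ALLOC][22-49 FREE]
Op 3: b = realloc(b, 24) -> b = 10; heap: [0-9 ALLOC][10-33 ALLOC][34-49 FREE]
Op 4: c = malloc(9) -> c = 34; heap: [0-9 ALLOC][10-33 ALLOC][34-42 ALLOC][43-49 FREE]
Op 5: c = realloc(c, 18) -> NULL (c unchanged); heap: [0-9 ALLOC][10-33 ALLOC][34-42 ALLOC][43-49 FREE]

Answer: [0-9 ALLOC][10-33 ALLOC][34-42 ALLOC][43-49 FREE]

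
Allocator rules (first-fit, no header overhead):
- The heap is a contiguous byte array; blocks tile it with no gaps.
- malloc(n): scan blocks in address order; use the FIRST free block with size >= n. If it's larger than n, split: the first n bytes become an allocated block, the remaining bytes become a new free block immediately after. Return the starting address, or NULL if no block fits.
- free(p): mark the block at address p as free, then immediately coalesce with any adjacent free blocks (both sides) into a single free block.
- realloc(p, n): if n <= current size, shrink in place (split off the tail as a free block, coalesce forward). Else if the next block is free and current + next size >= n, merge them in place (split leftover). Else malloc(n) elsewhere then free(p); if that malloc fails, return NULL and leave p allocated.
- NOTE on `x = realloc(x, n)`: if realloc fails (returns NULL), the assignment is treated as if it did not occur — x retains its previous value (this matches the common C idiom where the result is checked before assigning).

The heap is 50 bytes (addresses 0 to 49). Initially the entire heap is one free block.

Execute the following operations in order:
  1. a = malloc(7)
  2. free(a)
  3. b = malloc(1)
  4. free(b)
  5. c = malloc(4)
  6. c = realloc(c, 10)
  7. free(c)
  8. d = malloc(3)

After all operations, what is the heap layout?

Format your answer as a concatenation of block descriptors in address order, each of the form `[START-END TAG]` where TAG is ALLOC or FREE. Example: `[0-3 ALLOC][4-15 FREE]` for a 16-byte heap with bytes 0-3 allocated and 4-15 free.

Answer: [0-2 ALLOC][3-49 FREE]

Derivation:
Op 1: a = malloc(7) -> a = 0; heap: [0-6 ALLOC][7-49 FREE]
Op 2: free(a) -> (freed a); heap: [0-49 FREE]
Op 3: b = malloc(1) -> b = 0; heap: [0-0 ALLOC][1-49 FREE]
Op 4: free(b) -> (freed b); heap: [0-49 FREE]
Op 5: c = malloc(4) -> c = 0; heap: [0-3 ALLOC][4-49 FREE]
Op 6: c = realloc(c, 10) -> c = 0; heap: [0-9 ALLOC][10-49 FREE]
Op 7: free(c) -> (freed c); heap: [0-49 FREE]
Op 8: d = malloc(3) -> d = 0; heap: [0-2 ALLOC][3-49 FREE]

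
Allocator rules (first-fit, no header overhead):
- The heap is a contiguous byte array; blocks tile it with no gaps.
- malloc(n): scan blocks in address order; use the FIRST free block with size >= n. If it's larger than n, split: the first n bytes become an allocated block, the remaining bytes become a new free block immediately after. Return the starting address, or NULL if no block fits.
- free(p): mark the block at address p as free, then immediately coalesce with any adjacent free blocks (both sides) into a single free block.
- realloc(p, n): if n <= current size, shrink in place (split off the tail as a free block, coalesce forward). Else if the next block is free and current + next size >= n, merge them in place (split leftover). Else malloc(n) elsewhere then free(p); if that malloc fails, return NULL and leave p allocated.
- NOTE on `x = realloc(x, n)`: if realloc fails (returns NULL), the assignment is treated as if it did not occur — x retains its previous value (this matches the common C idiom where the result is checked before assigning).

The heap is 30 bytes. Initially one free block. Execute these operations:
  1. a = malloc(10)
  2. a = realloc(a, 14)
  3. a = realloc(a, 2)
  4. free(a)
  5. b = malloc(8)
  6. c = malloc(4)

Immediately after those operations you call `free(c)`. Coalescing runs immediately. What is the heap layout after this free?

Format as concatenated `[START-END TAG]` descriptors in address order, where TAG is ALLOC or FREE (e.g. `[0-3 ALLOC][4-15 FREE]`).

Answer: [0-7 ALLOC][8-29 FREE]

Derivation:
Op 1: a = malloc(10) -> a = 0; heap: [0-9 ALLOC][10-29 FREE]
Op 2: a = realloc(a, 14) -> a = 0; heap: [0-13 ALLOC][14-29 FREE]
Op 3: a = realloc(a, 2) -> a = 0; heap: [0-1 ALLOC][2-29 FREE]
Op 4: free(a) -> (freed a); heap: [0-29 FREE]
Op 5: b = malloc(8) -> b = 0; heap: [0-7 ALLOC][8-29 FREE]
Op 6: c = malloc(4) -> c = 8; heap: [0-7 ALLOC][8-11 ALLOC][12-29 FREE]
free(c): c = 8 -> block [8-11 ALLOC]; mark free, coalesce with adjacent free neighbors -> [0-7 ALLOC][8-29 FREE]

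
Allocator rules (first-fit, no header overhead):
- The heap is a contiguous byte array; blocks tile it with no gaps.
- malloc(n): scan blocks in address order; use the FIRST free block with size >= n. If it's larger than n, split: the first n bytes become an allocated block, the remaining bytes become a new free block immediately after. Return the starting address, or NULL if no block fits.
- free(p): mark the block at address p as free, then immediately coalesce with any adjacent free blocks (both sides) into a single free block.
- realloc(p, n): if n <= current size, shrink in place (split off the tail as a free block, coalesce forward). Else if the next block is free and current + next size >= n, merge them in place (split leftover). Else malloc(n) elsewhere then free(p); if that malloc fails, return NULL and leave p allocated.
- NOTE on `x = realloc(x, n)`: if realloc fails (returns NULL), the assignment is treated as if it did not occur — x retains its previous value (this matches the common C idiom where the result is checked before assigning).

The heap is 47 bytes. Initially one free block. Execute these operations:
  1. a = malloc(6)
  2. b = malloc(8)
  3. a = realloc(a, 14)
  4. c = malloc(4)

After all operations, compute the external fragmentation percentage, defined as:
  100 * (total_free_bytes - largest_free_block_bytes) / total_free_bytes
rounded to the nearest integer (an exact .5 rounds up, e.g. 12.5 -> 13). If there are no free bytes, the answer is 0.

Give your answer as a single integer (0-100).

Op 1: a = malloc(6) -> a = 0; heap: [0-5 ALLOC][6-46 FREE]
Op 2: b = malloc(8) -> b = 6; heap: [0-5 ALLOC][6-13 ALLOC][14-46 FREE]
Op 3: a = realloc(a, 14) -> a = 14; heap: [0-5 FREE][6-13 ALLOC][14-27 ALLOC][28-46 FREE]
Op 4: c = malloc(4) -> c = 0; heap: [0-3 ALLOC][4-5 FREE][6-13 ALLOC][14-27 ALLOC][28-46 FREE]
Free blocks: [2 19] total_free=21 largest=19 -> 100*(21-19)/21 = 200/21 ≈ 9.524 -> rounds to 10

Answer: 10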